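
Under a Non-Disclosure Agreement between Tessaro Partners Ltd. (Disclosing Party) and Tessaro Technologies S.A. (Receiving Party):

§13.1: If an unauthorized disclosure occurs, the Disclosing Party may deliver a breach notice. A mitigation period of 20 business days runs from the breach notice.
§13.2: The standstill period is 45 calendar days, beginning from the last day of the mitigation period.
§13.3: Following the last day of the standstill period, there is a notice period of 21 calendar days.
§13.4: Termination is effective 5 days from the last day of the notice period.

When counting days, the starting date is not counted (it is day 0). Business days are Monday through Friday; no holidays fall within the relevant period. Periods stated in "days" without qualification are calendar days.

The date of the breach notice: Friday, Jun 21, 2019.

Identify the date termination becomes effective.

The last day of the mitigation period: 20 business days after Friday, Jun 21, 2019, skipping weekends — Jun 24, Jun 25, Jun 26, Jun 27, …, Jul 17, Jul 18, Jul 19 — lands on Friday, Jul 19, 2019.
The last day of the standstill period: Jul 19, 2019 + 45 days = Sep 2, 2019.
The last day of the notice period: Sep 2, 2019 + 21 days = Sep 23, 2019.
The date termination becomes effective: Sep 23, 2019 + 5 days = Sep 28, 2019.

Sep 28, 2019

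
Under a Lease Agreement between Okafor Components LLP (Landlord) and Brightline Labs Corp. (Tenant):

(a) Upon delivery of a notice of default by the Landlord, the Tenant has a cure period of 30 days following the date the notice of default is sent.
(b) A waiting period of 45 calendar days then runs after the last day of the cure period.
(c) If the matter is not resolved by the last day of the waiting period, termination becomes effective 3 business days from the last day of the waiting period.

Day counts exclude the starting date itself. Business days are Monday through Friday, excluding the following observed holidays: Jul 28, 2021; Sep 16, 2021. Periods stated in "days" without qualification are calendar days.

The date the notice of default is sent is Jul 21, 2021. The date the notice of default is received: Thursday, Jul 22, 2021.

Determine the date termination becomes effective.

Oct 7, 2021

The last day of the cure period: 30 calendar days after Jul 21, 2021 is Aug 20, 2021.
The last day of the waiting period: 45 calendar days after Aug 20, 2021 is Oct 4, 2021.
From Monday, Oct 4, 2021, 3 business days (Oct 5, Oct 6, Oct 7, skipping weekends) brings us to Thursday, Oct 7, 2021, which is the date termination becomes effective.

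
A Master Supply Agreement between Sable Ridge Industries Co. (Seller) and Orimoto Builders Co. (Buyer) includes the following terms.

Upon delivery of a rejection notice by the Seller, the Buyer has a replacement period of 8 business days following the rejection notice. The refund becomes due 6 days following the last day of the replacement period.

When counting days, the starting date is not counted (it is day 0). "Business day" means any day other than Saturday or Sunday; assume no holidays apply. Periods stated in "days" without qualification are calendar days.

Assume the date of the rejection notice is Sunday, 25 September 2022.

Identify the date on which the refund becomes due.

11 October 2022

From Sunday, 25 September 2022, 8 business days (Sep 26, Sep 27, Sep 28, Sep 29, Sep 30, Oct 3, Oct 4, Oct 5, skipping weekends) brings us to Wednesday, 5 October 2022, which is the last day of the replacement period.
The date on which the refund becomes due: 6 calendar days after 5 October 2022 is 11 October 2022.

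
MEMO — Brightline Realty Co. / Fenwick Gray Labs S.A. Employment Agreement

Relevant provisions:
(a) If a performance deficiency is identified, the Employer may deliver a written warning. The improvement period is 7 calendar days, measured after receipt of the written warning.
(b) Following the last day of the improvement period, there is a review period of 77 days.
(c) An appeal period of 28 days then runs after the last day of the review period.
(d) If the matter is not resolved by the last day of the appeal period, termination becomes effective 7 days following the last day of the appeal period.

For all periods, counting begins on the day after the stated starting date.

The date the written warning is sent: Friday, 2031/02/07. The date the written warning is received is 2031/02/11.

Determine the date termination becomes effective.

2031/06/10

Adding 7 calendar days to 2031/02/11 gives 2031/02/18, which is the last day of the improvement period.
The last day of the review period: 2031/02/18 + 77 days = 2031/05/06.
Adding 28 calendar days to 2031/05/06 gives 2031/06/03, which is the last day of the appeal period.
The date termination becomes effective: 7 calendar days after 2031/06/03 is 2031/06/10.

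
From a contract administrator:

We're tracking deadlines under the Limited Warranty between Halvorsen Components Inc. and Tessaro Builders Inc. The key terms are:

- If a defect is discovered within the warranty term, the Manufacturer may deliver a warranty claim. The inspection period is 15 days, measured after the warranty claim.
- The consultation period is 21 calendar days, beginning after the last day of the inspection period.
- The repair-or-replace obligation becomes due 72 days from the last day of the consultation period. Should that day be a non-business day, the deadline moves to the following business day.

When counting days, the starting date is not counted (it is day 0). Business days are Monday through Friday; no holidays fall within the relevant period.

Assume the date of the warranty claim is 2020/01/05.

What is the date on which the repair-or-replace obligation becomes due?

2020/04/22

Adding 15 calendar days to 2020/01/05 gives 2020/01/20, which is the last day of the inspection period.
The last day of the consultation period: 2020/01/20 + 21 days = 2020/02/10.
The date on which the repair-or-replace obligation becomes due: 2020/02/10 + 72 days = 2020/04/22. 2020/04/22 is a Wednesday, so no roll-forward applies.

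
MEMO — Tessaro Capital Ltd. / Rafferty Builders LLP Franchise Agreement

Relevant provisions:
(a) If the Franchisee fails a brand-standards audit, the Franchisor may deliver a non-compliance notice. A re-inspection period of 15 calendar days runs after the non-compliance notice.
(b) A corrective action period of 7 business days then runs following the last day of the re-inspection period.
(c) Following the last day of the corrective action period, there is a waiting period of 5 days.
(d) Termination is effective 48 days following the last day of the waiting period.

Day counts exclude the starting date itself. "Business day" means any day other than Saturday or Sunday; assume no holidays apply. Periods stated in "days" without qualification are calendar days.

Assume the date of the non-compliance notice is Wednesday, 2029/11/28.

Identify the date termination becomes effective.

2030/02/15

The last day of the re-inspection period: 2029/11/28 + 15 days = 2029/12/13.
The last day of the corrective action period: counting 7 business days from Thursday, 2029/12/13 (Dec 14, Dec 17, Dec 18, Dec 19, Dec 20, Dec 21, Dec 24, skipping weekends) reaches Monday, 2029/12/24.
The last day of the waiting period: 2029/12/24 + 5 days = 2029/12/29.
The date termination becomes effective: 2029/12/29 + 48 days = 2030/02/15.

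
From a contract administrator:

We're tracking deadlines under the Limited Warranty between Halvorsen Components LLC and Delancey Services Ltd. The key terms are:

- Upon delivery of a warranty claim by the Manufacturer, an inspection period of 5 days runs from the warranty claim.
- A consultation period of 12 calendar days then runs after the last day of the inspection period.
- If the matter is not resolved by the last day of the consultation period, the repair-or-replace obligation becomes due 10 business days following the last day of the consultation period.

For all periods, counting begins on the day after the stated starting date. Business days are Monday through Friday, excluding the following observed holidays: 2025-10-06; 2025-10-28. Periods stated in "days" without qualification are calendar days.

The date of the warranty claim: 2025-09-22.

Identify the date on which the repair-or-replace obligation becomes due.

The last day of the inspection period: 5 calendar days after 2025-09-22 is 2025-09-27.
The last day of the consultation period: 12 calendar days after 2025-09-27 is 2025-10-09.
The date on which the repair-or-replace obligation becomes due: counting 10 business days from Thursday, 2025-10-09 (Oct 10, Oct 13, Oct 14, Oct 15, Oct 16, Oct 17, Oct 20, Oct 21, Oct 22, Oct 23, skipping weekends) reaches Thursday, 2025-10-23.

2025-10-23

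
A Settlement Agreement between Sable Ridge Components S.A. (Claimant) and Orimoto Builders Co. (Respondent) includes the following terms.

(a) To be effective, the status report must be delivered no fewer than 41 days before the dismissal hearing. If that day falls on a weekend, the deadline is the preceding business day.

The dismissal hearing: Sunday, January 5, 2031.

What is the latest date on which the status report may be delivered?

Counting back 41 calendar days from January 5, 2031 gives November 25, 2030. That is a Monday, so no adjustment is needed.

November 25, 2030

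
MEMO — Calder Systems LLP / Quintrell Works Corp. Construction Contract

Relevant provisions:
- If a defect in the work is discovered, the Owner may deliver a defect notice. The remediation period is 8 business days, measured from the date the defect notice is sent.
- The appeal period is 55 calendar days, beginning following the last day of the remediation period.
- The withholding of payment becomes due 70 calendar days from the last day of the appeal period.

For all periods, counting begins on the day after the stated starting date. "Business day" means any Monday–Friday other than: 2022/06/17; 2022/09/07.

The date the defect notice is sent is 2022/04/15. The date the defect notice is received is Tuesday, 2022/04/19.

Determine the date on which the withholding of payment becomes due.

The last day of the remediation period: counting 8 business days from Friday, 2022/04/15 (Apr 18, Apr 19, Apr 20, Apr 21, Apr 22, Apr 25, Apr 26, Apr 27, skipping weekends) reaches Wednesday, 2022/04/27.
The last day of the appeal period: 2022/04/27 + 55 days = 2022/06/21.
Adding 70 calendar days to 2022/06/21 gives 2022/08/30, which is the date on which the withholding of payment becomes due.

2022/08/30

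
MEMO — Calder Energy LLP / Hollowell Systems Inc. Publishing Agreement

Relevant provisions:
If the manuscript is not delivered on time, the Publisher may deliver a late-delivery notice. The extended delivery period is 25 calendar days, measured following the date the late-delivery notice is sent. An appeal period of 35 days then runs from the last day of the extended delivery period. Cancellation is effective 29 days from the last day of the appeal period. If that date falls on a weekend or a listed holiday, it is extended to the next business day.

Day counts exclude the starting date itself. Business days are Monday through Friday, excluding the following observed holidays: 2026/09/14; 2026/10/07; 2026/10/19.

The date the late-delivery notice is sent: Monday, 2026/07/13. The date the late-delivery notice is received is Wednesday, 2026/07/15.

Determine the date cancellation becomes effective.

2026/10/12

Adding 25 calendar days to 2026/07/13 gives 2026/08/07, which is the last day of the extended delivery period.
The last day of the appeal period: 2026/08/07 + 35 days = 2026/09/11.
The date cancellation becomes effective: 2026/09/11 + 29 days = 2026/10/10. That falls on a Saturday, so it rolls to the next business day, Monday, 2026/10/12.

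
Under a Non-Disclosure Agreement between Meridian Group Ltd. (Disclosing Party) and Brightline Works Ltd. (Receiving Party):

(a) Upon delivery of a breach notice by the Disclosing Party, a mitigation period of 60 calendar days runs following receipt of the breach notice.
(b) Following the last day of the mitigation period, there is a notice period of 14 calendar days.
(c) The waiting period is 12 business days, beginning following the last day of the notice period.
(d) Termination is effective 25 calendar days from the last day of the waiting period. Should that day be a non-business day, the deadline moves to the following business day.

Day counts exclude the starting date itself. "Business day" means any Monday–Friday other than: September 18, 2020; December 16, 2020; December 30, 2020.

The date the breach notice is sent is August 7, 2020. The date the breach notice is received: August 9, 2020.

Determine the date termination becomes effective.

December 4, 2020

The last day of the mitigation period: August 9, 2020 + 60 days = October 8, 2020.
The last day of the notice period: 14 calendar days after October 8, 2020 is October 22, 2020.
The last day of the waiting period: counting 12 business days from Thursday, October 22, 2020 (Oct 23, Oct 26, Oct 27, Oct 28, …, Nov 5, Nov 6, Nov 9, skipping weekends) reaches Monday, November 9, 2020.
The date termination becomes effective: 25 calendar days after November 9, 2020 is December 4, 2020. December 4, 2020 is a Friday and is not a listed holiday, so no roll-forward applies.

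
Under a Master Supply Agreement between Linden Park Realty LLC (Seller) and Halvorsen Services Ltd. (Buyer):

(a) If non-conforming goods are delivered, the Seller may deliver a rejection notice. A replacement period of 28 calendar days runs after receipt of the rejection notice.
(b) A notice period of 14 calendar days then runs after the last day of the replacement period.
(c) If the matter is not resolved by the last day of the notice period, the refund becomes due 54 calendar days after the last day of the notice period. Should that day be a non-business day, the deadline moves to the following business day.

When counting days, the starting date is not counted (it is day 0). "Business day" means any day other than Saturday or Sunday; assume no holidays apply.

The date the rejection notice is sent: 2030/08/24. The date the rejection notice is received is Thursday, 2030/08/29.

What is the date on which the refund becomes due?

The last day of the replacement period: 2030/08/29 + 28 days = 2030/09/26.
The last day of the notice period: 2030/09/26 + 14 days = 2030/10/10.
The date on which the refund becomes due: 54 calendar days after 2030/10/10 is 2030/12/03. 2030/12/03 is a Tuesday, so no roll-forward applies.

2030/12/03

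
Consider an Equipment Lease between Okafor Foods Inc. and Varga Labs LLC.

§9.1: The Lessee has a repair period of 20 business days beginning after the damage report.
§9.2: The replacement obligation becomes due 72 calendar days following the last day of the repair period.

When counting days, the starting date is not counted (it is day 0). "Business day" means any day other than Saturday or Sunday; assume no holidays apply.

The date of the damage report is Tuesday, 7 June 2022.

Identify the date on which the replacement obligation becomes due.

15 September 2022

The last day of the repair period: 20 business days after Tuesday, 7 June 2022, skipping weekends — Jun 8, Jun 9, Jun 10, Jun 13, …, Jul 1, Jul 4, Jul 5 — lands on Tuesday, 5 July 2022.
The date on which the replacement obligation becomes due: 72 calendar days after 5 July 2022 is 15 September 2022.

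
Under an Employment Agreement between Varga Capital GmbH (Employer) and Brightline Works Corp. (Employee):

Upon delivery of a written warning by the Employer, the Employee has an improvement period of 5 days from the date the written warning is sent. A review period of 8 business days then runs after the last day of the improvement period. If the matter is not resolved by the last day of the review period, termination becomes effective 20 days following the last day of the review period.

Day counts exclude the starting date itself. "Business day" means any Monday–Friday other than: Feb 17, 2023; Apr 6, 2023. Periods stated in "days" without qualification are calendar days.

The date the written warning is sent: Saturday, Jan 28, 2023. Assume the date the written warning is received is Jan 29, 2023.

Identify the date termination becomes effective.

Adding 5 calendar days to Jan 28, 2023 gives Feb 2, 2023, which is the last day of the improvement period.
The last day of the review period: counting 8 business days from Thursday, Feb 2, 2023 (Feb 3, Feb 6, Feb 7, Feb 8, Feb 9, Feb 10, Feb 13, Feb 14, skipping weekends) reaches Tuesday, Feb 14, 2023.
The date termination becomes effective: 20 calendar days after Feb 14, 2023 is Mar 6, 2023.

Mar 6, 2023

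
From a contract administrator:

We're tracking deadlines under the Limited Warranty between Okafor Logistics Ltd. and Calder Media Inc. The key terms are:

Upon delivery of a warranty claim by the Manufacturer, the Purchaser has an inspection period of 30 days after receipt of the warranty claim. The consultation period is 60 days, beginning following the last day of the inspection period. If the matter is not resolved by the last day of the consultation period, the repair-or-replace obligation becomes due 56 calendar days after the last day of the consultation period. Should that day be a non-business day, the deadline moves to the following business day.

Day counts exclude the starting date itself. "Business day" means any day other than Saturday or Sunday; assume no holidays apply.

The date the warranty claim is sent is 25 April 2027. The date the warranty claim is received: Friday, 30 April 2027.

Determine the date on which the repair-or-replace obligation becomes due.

Adding 30 calendar days to 30 April 2027 gives 30 May 2027, which is the last day of the inspection period.
The last day of the consultation period: 30 May 2027 + 60 days = 29 July 2027.
The date on which the repair-or-replace obligation becomes due: 56 calendar days after 29 July 2027 is 23 September 2027. 23 September 2027 is a Thursday, so no roll-forward applies.

23 September 2027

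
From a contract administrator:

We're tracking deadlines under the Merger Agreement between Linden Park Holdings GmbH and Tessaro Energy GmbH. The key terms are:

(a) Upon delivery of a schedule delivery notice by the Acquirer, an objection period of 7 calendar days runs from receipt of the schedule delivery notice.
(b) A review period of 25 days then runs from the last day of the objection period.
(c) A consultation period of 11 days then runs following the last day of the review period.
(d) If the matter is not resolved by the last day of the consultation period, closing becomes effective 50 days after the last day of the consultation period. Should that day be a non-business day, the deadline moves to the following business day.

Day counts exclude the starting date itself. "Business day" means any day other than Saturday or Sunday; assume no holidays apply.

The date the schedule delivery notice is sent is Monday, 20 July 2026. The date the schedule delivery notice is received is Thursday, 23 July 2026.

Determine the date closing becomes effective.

26 October 2026

The last day of the objection period: 7 calendar days after 23 July 2026 is 30 July 2026.
The last day of the review period: 25 calendar days after 30 July 2026 is 24 August 2026.
The last day of the consultation period: 24 August 2026 + 11 days = 4 September 2026.
Adding 50 calendar days to 4 September 2026 gives 24 October 2026, which is the date closing becomes effective. That falls on a Saturday, so it rolls to the next business day, Monday, 26 October 2026.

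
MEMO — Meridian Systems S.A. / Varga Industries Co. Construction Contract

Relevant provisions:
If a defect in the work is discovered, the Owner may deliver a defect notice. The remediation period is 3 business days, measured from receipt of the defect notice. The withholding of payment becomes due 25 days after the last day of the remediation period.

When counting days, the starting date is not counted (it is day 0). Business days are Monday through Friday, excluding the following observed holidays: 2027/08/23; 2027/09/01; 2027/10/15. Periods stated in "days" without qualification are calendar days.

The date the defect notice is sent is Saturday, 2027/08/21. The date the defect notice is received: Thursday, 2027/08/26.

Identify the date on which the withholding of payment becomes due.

2027/09/25

From Thursday, 2027/08/26, 3 business days (Aug 27, Aug 30, Aug 31, skipping weekends) brings us to Tuesday, 2027/08/31, which is the last day of the remediation period.
The date on which the withholding of payment becomes due: 25 calendar days after 2027/08/31 is 2027/09/25.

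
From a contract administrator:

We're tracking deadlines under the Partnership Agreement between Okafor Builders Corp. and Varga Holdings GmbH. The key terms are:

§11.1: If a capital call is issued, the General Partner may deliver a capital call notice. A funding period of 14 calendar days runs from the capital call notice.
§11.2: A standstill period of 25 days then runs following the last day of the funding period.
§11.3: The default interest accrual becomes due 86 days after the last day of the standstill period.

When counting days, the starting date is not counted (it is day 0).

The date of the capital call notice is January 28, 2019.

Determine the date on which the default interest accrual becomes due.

Adding 14 calendar days to January 28, 2019 gives February 11, 2019, which is the last day of the funding period.
The last day of the standstill period: February 11, 2019 + 25 days = March 8, 2019.
The date on which the default interest accrual becomes due: March 8, 2019 + 86 days = June 2, 2019.

June 2, 2019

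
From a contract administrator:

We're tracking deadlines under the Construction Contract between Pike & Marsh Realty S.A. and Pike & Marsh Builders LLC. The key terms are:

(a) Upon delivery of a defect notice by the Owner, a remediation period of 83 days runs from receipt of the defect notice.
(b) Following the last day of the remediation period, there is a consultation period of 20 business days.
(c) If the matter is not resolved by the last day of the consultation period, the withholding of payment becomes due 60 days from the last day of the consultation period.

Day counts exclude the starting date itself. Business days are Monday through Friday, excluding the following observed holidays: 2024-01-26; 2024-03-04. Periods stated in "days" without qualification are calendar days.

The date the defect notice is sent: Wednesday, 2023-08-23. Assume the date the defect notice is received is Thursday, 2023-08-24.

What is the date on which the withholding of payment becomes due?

2024-02-11

The last day of the remediation period: 83 calendar days after 2023-08-24 is 2023-11-15.
The last day of the consultation period: counting 20 business days from Wednesday, 2023-11-15 (Nov 16, Nov 17, Nov 20, Nov 21, …, Dec 11, Dec 12, Dec 13, skipping weekends) reaches Wednesday, 2023-12-13.
Adding 60 calendar days to 2023-12-13 gives 2024-02-11, which is the date on which the withholding of payment becomes due.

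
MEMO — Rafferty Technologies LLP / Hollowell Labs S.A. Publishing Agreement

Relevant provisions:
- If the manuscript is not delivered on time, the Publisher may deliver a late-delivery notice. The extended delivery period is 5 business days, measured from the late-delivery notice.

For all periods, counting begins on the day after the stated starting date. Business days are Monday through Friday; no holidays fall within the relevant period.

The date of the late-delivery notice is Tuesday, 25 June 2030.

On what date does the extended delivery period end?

The last day of the extended delivery period: counting 5 business days from Tuesday, 25 June 2030 (Jun 26, Jun 27, Jun 28, Jul 1, Jul 2, skipping weekends) reaches Tuesday, 2 July 2030.

2 July 2030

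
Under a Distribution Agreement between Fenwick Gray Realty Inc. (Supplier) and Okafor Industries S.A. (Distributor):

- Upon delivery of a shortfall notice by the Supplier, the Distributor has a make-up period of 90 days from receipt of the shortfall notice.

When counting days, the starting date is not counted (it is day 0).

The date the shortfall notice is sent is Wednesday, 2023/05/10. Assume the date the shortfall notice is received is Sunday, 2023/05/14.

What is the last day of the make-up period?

The last day of the make-up period: 90 calendar days after 2023/05/14 is 2023/08/12.

2023/08/12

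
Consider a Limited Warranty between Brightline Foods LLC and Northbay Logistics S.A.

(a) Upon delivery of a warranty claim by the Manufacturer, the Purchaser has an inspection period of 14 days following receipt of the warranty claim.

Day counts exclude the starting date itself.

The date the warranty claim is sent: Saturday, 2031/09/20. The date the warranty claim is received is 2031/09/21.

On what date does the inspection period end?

2031/10/05

The last day of the inspection period: 2031/09/21 + 14 days = 2031/10/05.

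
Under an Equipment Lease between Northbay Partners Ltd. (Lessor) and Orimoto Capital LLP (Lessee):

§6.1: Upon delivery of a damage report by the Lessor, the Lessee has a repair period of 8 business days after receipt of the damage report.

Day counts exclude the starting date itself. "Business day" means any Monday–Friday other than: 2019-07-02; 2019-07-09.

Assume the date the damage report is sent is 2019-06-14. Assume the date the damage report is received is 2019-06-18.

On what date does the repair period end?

2019-06-28

The last day of the repair period: counting 8 business days from Tuesday, 2019-06-18 (Jun 19, Jun 20, Jun 21, Jun 24, Jun 25, Jun 26, Jun 27, Jun 28, skipping weekends) reaches Friday, 2019-06-28.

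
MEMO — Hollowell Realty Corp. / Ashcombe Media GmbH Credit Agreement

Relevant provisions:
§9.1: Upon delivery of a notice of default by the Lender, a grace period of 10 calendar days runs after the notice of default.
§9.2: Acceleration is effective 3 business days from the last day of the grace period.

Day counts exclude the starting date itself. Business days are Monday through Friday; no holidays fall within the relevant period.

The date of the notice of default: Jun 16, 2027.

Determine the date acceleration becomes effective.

Jun 30, 2027

The last day of the grace period: 10 calendar days after Jun 16, 2027 is Jun 26, 2027.
The date acceleration becomes effective: counting 3 business days from Saturday, Jun 26, 2027 (Jun 28, Jun 29, Jun 30, skipping weekends) reaches Wednesday, Jun 30, 2027.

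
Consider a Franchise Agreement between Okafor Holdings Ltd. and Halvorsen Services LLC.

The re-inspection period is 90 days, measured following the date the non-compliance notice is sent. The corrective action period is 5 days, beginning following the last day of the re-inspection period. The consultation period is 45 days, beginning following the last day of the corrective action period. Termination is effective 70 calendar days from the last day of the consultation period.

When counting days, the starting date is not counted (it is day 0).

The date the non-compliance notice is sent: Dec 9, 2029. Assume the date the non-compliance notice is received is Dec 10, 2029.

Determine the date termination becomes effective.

Jul 7, 2030

The last day of the re-inspection period: Dec 9, 2029 + 90 days = Mar 9, 2030.
The last day of the corrective action period: Mar 9, 2030 + 5 days = Mar 14, 2030.
Adding 45 calendar days to Mar 14, 2030 gives Apr 28, 2030, which is the last day of the consultation period.
Adding 70 calendar days to Apr 28, 2030 gives Jul 7, 2030, which is the date termination becomes effective.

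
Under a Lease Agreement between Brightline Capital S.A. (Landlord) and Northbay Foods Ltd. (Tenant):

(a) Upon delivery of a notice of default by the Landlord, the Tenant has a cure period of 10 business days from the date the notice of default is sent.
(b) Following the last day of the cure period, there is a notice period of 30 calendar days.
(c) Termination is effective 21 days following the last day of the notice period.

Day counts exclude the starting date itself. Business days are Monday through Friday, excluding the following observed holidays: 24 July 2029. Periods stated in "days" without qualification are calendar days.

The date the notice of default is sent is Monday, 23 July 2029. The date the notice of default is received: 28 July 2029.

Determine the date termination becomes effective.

27 September 2029

The last day of the cure period: counting 10 business days from Monday, 23 July 2029 (Jul 25, Jul 26, Jul 27, Jul 30, Jul 31, Aug 1, Aug 2, Aug 3, Aug 6, Aug 7, skipping weekends and the listed holiday on Jul 24) reaches Tuesday, 7 August 2029.
The last day of the notice period: 7 August 2029 + 30 days = 6 September 2029.
The date termination becomes effective: 6 September 2029 + 21 days = 27 September 2029.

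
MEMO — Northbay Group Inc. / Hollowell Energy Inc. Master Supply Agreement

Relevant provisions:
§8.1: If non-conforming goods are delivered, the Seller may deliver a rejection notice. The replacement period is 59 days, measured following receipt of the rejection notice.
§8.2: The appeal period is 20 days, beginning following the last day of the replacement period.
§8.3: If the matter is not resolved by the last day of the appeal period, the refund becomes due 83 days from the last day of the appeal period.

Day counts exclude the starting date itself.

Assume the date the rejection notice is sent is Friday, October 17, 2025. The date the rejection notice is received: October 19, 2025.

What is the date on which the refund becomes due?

March 30, 2026

The last day of the replacement period: October 19, 2025 + 59 days = December 17, 2025.
Adding 20 calendar days to December 17, 2025 gives January 6, 2026, which is the last day of the appeal period.
The date on which the refund becomes due: January 6, 2026 + 83 days = March 30, 2026.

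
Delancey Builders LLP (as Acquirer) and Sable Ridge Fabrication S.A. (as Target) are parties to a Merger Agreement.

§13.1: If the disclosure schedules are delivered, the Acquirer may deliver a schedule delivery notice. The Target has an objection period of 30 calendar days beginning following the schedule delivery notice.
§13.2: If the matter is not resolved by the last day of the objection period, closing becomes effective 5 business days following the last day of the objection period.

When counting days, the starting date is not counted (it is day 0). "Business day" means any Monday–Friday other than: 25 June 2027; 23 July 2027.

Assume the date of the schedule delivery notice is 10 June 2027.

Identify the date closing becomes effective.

16 July 2027

The last day of the objection period: 30 calendar days after 10 June 2027 is 10 July 2027.
The date closing becomes effective: counting 5 business days from Saturday, 10 July 2027 (Jul 12, Jul 13, Jul 14, Jul 15, Jul 16, skipping weekends) reaches Friday, 16 July 2027.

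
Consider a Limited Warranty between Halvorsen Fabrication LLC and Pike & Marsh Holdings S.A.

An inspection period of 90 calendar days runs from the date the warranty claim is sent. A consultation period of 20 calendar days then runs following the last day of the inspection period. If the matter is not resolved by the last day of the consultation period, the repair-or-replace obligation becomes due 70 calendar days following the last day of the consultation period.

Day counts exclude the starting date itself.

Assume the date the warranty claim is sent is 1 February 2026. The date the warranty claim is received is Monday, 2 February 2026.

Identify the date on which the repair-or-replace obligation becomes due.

31 July 2026

The last day of the inspection period: 1 February 2026 + 90 days = 2 May 2026.
Adding 20 calendar days to 2 May 2026 gives 22 May 2026, which is the last day of the consultation period.
The date on which the repair-or-replace obligation becomes due: 70 calendar days after 22 May 2026 is 31 July 2026.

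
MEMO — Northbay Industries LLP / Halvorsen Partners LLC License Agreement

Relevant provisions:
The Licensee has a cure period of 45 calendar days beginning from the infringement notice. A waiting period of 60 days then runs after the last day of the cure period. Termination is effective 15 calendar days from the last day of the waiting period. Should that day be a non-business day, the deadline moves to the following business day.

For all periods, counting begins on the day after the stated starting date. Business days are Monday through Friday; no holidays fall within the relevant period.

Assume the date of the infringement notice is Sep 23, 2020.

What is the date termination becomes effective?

The last day of the cure period: 45 calendar days after Sep 23, 2020 is Nov 7, 2020.
The last day of the waiting period: 60 calendar days after Nov 7, 2020 is Jan 6, 2021.
The date termination becomes effective: Jan 6, 2021 + 15 days = Jan 21, 2021. Jan 21, 2021 is a Thursday, so no roll-forward applies.

Jan 21, 2021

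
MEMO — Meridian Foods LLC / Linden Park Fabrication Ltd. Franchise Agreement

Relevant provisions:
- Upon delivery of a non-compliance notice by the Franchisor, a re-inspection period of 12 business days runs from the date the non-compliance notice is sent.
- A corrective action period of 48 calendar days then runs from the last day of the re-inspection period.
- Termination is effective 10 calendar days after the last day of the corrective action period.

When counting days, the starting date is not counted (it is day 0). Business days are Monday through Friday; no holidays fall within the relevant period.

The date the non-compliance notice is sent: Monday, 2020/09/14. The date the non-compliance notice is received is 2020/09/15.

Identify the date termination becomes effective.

The last day of the re-inspection period: counting 12 business days from Monday, 2020/09/14 (Sep 15, Sep 16, Sep 17, Sep 18, …, Sep 28, Sep 29, Sep 30, skipping weekends) reaches Wednesday, 2020/09/30.
The last day of the corrective action period: 2020/09/30 + 48 days = 2020/11/17.
The date termination becomes effective: 10 calendar days after 2020/11/17 is 2020/11/27.

2020/11/27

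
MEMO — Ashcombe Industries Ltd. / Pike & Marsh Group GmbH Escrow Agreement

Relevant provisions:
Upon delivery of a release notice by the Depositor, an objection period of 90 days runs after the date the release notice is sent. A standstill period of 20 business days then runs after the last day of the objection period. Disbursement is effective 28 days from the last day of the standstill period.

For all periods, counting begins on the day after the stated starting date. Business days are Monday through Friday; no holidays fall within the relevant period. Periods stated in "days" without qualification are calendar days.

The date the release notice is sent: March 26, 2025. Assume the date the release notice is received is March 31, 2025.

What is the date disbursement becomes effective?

August 19, 2025

The last day of the objection period: 90 calendar days after March 26, 2025 is June 24, 2025.
The last day of the standstill period: 20 business days after Tuesday, June 24, 2025, skipping weekends — Jun 25, Jun 26, Jun 27, Jun 30, …, Jul 18, Jul 21, Jul 22 — lands on Tuesday, July 22, 2025.
The date disbursement becomes effective: 28 calendar days after July 22, 2025 is August 19, 2025.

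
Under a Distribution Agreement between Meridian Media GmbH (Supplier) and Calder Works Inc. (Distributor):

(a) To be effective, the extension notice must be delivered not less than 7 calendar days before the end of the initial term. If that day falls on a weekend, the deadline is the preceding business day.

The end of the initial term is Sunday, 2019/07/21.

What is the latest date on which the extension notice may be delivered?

2019/07/21 minus 7 days is 2019/07/14. That is a Sunday, so the deadline moves back to Friday, 2019/07/12.

2019/07/12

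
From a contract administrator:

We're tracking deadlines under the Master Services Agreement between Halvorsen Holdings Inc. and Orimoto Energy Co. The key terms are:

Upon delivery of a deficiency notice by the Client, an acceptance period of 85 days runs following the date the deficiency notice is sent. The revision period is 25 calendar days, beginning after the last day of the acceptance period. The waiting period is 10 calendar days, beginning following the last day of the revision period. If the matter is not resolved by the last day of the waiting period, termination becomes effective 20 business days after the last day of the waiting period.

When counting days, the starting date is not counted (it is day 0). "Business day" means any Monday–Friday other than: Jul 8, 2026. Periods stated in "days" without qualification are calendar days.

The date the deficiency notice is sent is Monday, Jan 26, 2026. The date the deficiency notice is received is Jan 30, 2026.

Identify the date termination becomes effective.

The last day of the acceptance period: 85 calendar days after Jan 26, 2026 is Apr 21, 2026.
The last day of the revision period: 25 calendar days after Apr 21, 2026 is May 16, 2026.
The last day of the waiting period: May 16, 2026 + 10 days = May 26, 2026.
From Tuesday, May 26, 2026, 20 business days (May 27, May 28, May 29, Jun 1, …, Jun 19, Jun 22, Jun 23, skipping weekends) brings us to Tuesday, Jun 23, 2026, which is the date termination becomes effective.

Jun 23, 2026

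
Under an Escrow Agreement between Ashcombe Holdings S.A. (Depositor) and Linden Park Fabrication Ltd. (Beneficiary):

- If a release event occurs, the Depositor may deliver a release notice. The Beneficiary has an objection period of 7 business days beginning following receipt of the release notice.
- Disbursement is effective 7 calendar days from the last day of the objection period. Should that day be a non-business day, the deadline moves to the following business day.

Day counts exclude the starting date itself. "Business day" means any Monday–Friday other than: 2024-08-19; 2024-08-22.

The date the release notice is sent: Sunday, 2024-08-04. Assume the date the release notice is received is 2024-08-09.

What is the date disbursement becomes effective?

2024-08-28

From Friday, 2024-08-09, 7 business days (Aug 12, Aug 13, Aug 14, Aug 15, Aug 16, Aug 20, Aug 21, skipping weekends and the listed holiday on Aug 19) brings us to Wednesday, 2024-08-21, which is the last day of the objection period.
The date disbursement becomes effective: 2024-08-21 + 7 days = 2024-08-28. 2024-08-28 is a Wednesday and is not a listed holiday, so no roll-forward applies.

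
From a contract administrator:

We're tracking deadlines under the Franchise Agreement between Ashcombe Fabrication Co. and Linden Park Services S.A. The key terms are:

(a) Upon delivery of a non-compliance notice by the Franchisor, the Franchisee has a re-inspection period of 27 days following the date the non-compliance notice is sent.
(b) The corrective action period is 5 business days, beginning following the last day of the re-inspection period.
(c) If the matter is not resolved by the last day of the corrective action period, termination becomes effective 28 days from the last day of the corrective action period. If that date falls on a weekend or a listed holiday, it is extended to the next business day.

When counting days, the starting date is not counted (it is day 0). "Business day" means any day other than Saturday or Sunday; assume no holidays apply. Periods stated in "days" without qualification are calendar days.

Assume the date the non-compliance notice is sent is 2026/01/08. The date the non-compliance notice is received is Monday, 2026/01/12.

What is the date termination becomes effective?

The last day of the re-inspection period: 2026/01/08 + 27 days = 2026/02/04.
From Wednesday, 2026/02/04, 5 business days (Feb 5, Feb 6, Feb 9, Feb 10, Feb 11, skipping weekends) brings us to Wednesday, 2026/02/11, which is the last day of the corrective action period.
The date termination becomes effective: 2026/02/11 + 28 days = 2026/03/11. 2026/03/11 is a Wednesday, so no roll-forward applies.

2026/03/11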